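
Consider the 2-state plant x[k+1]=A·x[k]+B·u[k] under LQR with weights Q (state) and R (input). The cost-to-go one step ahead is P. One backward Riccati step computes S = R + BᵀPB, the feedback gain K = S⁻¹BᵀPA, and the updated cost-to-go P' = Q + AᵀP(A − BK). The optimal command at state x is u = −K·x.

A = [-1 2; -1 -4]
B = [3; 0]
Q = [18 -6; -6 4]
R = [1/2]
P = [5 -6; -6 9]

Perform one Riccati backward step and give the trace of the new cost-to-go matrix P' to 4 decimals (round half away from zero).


BᵀP = [15.0000 -18.0000]
S = R + BᵀPB = [1/2] + [45.0000] = [45.5000]
BᵀPA = [3.0000 102.0000]
K = S⁻¹·BᵀPA = [0.0659 2.2418]
A−BK = [-1.1978 -4.7253; -1.0000 -4.0000]
AᵀP(A−BK) = [1.8022 7.2747; 7.2747 31.3407]
P' = Q + AᵀP(A−BK) = [19.8022 1.2747; 1.2747 35.3407]
tr(P') = 55.1429

55.1429


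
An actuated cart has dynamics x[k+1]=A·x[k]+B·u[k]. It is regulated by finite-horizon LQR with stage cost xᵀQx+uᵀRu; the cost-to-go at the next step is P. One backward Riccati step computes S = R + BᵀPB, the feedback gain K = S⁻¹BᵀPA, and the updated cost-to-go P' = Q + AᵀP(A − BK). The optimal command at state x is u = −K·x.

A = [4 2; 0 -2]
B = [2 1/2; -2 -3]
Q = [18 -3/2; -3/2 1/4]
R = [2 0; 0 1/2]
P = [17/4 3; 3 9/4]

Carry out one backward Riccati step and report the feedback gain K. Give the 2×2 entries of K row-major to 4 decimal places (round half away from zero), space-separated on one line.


BᵀP = [2.5000 1.5000; -6.8750 -5.2500]
S = R + BᵀPB = [2 0; 0 1/2] + [2.0000 -3.2500; -3.2500 12.3125] = [4.0000 -3.2500; -3.2500 12.8125]
BᵀPA = [10.0000 2.0000; -27.5000 -3.2500]
K = S⁻¹·BᵀPA = [0.9524 0.3702; -1.9048 -0.1598]
A−BK = [3.0476 1.3395; -3.8095 -1.7389]
AᵀP(A−BK) = [6.0952 1.9048; 1.9048 0.7404]
P' = Q + AᵀP(A−BK) = [24.0952 0.4048; 0.4048 0.9904]
tr(P') = 25.0856

0.9524 0.3702 -1.9048 -0.1598


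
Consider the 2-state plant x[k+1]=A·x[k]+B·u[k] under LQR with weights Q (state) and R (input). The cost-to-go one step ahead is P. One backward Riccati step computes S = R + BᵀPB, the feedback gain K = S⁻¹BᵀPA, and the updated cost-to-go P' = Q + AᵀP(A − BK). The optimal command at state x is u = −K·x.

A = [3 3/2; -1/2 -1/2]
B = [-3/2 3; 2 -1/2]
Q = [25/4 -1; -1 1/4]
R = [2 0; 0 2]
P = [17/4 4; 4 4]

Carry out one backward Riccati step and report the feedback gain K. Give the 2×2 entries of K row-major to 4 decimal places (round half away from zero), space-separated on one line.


0.0869 -0.0119 0.9201 0.3819

BᵀP = [1.6250 2.0000; 10.7500 10.0000]
S = R + BᵀPB = [2 0; 0 2] + [1.5625 3.8750; 3.8750 27.2500] = [3.5625 3.8750; 3.8750 29.2500]
BᵀPA = [3.8750 1.4375; 27.2500 11.1250]
K = S⁻¹·BᵀPA = [0.0869 -0.0119; 0.9201 0.3819]
A−BK = [0.3700 0.3364; -0.2137 -0.2852]
AᵀP(A−BK) = [1.8402 0.7638; 0.7638 0.3308]
P' = Q + AᵀP(A−BK) = [8.0902 -0.2362; -0.2362 0.5808]
tr(P') = 8.6710


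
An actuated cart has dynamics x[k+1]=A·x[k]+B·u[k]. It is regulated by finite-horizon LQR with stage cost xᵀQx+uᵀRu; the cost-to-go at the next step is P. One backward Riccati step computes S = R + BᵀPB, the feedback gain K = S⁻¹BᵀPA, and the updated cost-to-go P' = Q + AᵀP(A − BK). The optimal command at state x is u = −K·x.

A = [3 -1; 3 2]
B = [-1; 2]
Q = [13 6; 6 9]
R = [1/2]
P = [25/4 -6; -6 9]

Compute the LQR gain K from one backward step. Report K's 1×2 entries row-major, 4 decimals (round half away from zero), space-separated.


0.2584 0.9925

BᵀP = [-18.2500 24.0000]
S = R + BᵀPB = [1/2] + [66.2500] = [66.7500]
BᵀPA = [17.2500 66.2500]
K = S⁻¹·BᵀPA = [0.2584 0.9925]
A−BK = [3.2584 -0.0075; 2.4831 0.0150]
AᵀP(A−BK) = [24.7921 0.1292; 0.1292 0.4963]
P' = Q + AᵀP(A−BK) = [37.7921 6.1292; 6.1292 9.4963]
tr(P') = 47.2884


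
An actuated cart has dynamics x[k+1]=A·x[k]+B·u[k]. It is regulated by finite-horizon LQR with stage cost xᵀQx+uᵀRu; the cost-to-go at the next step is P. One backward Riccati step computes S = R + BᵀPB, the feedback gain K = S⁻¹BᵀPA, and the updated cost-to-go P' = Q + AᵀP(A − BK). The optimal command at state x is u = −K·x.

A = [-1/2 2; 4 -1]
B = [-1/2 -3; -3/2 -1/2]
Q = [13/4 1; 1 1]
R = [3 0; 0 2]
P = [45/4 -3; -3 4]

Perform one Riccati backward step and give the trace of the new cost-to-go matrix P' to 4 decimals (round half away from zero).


25.4993

BᵀP = [-1.1250 -4.5000; -32.2500 7.0000]
S = R + BᵀPB = [3 0; 0 2] + [7.3125 5.6250; 5.6250 93.2500] = [10.3125 5.6250; 5.6250 95.2500]
BᵀPA = [-17.4375 2.2500; 44.1250 -71.5000]
K = S⁻¹·BᵀPA = [-2.0083 0.6485; 0.5819 -0.7890]
A−BK = [0.2414 -0.0426; 1.2785 -0.4217]
AᵀP(A−BK) = [18.1187 -6.6288; -6.6288 3.1306]
P' = Q + AᵀP(A−BK) = [21.3687 -5.6288; -5.6288 4.1306]
tr(P') = 25.4993


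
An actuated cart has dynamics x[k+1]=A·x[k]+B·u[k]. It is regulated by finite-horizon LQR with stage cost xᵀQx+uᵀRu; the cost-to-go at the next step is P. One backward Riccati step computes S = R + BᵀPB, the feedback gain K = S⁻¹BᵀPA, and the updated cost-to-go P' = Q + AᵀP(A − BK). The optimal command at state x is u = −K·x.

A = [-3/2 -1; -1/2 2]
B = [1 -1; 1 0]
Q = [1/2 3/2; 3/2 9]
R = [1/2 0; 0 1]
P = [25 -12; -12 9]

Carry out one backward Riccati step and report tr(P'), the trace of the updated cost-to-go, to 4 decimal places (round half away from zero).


BᵀP = [13.0000 -3.0000; -25.0000 12.0000]
S = R + BᵀPB = [1/2 0; 0 1] + [10.0000 -13.0000; -13.0000 25.0000] = [10.5000 -13.0000; -13.0000 26.0000]
BᵀPA = [-18.0000 -19.0000; 31.5000 49.0000]
K = S⁻¹·BᵀPA = [-0.5625 1.3750; 0.9303 2.5721]
A−BK = [-0.0072 0.1971; 0.0625 0.6250]
AᵀP(A−BK) = [1.0709 2.2284; 2.2284 9.0913]
P' = Q + AᵀP(A−BK) = [1.5709 3.7284; 3.7284 18.0913]
tr(P') = 19.6623

19.6623


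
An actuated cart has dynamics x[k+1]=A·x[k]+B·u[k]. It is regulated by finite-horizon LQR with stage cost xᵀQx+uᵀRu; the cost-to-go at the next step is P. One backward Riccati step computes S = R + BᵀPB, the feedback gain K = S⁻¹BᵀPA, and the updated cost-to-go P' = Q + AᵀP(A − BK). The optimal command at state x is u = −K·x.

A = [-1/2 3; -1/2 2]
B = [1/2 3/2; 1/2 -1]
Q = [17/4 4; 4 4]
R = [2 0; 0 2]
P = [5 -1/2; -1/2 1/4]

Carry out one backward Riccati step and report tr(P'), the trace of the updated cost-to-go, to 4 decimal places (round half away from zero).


15.3706

BᵀP = [2.2500 -0.1250; 8.0000 -1.0000]
S = R + BᵀPB = [2 0; 0 2] + [1.0625 3.5000; 3.5000 13.0000] = [3.0625 3.5000; 3.5000 15.0000]
BᵀPA = [-1.0625 6.5000; -3.5000 22.0000]
K = S⁻¹·BᵀPA = [-0.1095 0.6085; -0.2078 1.3247]
A−BK = [-0.1336 0.7087; -0.6531 3.0204]
AᵀP(A−BK) = [0.2189 -1.2171; -1.2171 6.9017]
P' = Q + AᵀP(A−BK) = [4.4689 2.7829; 2.7829 10.9017]
tr(P') = 15.3706


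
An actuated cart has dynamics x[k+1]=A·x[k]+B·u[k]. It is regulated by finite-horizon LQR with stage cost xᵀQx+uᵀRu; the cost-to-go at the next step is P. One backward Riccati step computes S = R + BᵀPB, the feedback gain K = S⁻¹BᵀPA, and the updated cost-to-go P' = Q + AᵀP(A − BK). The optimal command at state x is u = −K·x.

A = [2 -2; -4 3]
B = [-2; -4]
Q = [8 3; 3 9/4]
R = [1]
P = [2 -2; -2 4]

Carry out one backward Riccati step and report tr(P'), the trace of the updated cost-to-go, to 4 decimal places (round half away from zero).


58.5427

BᵀP = [4.0000 -12.0000]
S = R + BᵀPB = [1] + [40.0000] = [41.0000]
BᵀPA = [56.0000 -44.0000]
K = S⁻¹·BᵀPA = [1.3659 -1.0732]
A−BK = [4.7317 -4.1463; 1.4634 -1.2927]
AᵀP(A−BK) = [27.5122 -23.9024; -23.9024 20.7805]
P' = Q + AᵀP(A−BK) = [35.5122 -20.9024; -20.9024 23.0305]
tr(P') = 58.5427


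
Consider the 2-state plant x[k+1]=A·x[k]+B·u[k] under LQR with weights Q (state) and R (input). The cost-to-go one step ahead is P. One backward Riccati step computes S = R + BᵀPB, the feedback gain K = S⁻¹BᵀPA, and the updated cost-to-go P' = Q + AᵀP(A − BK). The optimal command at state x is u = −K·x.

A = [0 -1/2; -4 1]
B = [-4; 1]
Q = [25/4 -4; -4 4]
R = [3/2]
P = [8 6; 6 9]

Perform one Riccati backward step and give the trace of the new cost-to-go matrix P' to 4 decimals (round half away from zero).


119.4268

BᵀP = [-26.0000 -15.0000]
S = R + BᵀPB = [3/2] + [89.0000] = [90.5000]
BᵀPA = [60.0000 -2.0000]
K = S⁻¹·BᵀPA = [0.6630 -0.0221]
A−BK = [2.6519 -0.5884; -4.6630 1.0221]
AᵀP(A−BK) = [104.2210 -22.6740; -22.6740 4.9558]
P' = Q + AᵀP(A−BK) = [110.4710 -26.6740; -26.6740 8.9558]
tr(P') = 119.4268


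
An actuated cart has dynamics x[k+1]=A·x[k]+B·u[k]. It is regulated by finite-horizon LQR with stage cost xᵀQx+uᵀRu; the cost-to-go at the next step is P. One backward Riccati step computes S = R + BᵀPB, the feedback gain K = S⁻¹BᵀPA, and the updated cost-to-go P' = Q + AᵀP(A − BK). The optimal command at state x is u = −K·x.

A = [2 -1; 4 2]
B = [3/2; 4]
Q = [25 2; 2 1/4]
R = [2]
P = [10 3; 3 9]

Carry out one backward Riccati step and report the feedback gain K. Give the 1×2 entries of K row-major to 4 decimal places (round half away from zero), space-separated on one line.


BᵀP = [27.0000 40.5000]
S = R + BᵀPB = [2] + [202.5000] = [204.5000]
BᵀPA = [216.0000 54.0000]
K = S⁻¹·BᵀPA = [1.0562 0.2641]
A−BK = [0.4156 -1.3961; -0.2249 0.9438]
AᵀP(A−BK) = [3.8533 -5.0367; -5.0367 19.7408]
P' = Q + AᵀP(A−BK) = [28.8533 -3.0367; -3.0367 19.9908]
tr(P') = 48.8441

1.0562 0.2641


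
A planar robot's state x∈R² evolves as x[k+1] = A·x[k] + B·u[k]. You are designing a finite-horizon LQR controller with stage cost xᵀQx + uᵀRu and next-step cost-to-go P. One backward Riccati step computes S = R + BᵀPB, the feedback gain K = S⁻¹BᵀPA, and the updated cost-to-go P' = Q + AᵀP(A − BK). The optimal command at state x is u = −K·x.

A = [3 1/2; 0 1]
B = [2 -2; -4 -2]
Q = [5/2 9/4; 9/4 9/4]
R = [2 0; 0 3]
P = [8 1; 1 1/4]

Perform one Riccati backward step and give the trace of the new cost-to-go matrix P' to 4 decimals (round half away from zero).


BᵀP = [12.0000 1.0000; -18.0000 -2.5000]
S = R + BᵀPB = [2 0; 0 3] + [20.0000 -26.0000; -26.0000 41.0000] = [22.0000 -26.0000; -26.0000 44.0000]
BᵀPA = [36.0000 7.0000; -54.0000 -11.5000]
K = S⁻¹·BᵀPA = [0.6164 0.0308; -0.8630 -0.2432]
A−BK = [0.0411 -0.0479; 0.7397 0.6370]
AᵀP(A−BK) = [3.2055 0.7603; 0.7603 0.2380]
P' = Q + AᵀP(A−BK) = [5.7055 3.0103; 3.0103 2.4880]
tr(P') = 8.1935

8.1935


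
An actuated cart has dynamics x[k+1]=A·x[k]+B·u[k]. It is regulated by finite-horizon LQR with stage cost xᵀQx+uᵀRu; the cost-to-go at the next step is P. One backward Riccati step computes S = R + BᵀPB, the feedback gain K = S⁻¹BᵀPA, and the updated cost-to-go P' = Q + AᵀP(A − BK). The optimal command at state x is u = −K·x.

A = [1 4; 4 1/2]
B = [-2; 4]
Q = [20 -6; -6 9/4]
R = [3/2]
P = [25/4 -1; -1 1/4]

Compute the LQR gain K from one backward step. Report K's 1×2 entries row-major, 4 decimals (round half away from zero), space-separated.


BᵀP = [-16.5000 3.0000]
S = R + BᵀPB = [3/2] + [45.0000] = [46.5000]
BᵀPA = [-4.5000 -64.5000]
K = S⁻¹·BᵀPA = [-0.0968 -1.3871]
A−BK = [0.8065 1.2258; 4.3871 6.0484]
AᵀP(A−BK) = [1.8145 2.7581; 2.7581 6.5948]
P' = Q + AᵀP(A−BK) = [21.8145 -3.2419; -3.2419 8.8448]
tr(P') = 30.6593

-0.0968 -1.3871


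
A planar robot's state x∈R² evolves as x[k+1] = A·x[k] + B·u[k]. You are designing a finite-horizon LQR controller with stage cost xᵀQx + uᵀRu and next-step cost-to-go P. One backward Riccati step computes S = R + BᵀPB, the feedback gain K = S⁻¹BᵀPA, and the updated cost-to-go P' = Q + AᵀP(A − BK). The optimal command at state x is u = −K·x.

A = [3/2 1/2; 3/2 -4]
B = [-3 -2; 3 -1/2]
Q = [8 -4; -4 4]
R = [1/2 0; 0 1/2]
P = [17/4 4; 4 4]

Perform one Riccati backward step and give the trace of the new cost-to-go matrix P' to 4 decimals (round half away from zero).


BᵀP = [-0.7500 0.0000; -10.5000 -10.0000]
S = R + BᵀPB = [1/2 0; 0 1/2] + [2.2500 1.5000; 1.5000 26.0000] = [2.7500 1.5000; 1.5000 26.5000]
BᵀPA = [-1.1250 -0.3750; -30.7500 34.7500]
K = S⁻¹·BᵀPA = [0.2310 -0.8788; -1.1735 1.3611]
A−BK = [-0.1540 0.5858; 0.2204 -0.6832]
AᵀP(A−BK) = [0.7387 -0.9485; -0.9485 1.4361]
P' = Q + AᵀP(A−BK) = [8.7387 -4.9485; -4.9485 5.4361]
tr(P') = 14.1748

14.1748


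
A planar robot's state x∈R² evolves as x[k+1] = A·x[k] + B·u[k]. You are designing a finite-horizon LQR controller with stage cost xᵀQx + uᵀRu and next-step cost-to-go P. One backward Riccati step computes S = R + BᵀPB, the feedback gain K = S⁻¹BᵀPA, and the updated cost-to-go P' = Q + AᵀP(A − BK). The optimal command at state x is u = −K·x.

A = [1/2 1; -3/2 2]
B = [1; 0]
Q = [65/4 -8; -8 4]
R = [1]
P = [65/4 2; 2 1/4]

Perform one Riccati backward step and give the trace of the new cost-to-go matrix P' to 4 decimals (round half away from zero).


21.8306

BᵀP = [16.2500 2.0000]
S = R + BᵀPB = [1] + [16.2500] = [17.2500]
BᵀPA = [5.1250 20.2500]
K = S⁻¹·BᵀPA = [0.2971 1.1739]
A−BK = [0.2029 -0.1739; -1.5000 2.0000]
AᵀP(A−BK) = [0.1024 0.3587; 0.3587 1.4783]
P' = Q + AᵀP(A−BK) = [16.3524 -7.6413; -7.6413 5.4783]
tr(P') = 21.8306


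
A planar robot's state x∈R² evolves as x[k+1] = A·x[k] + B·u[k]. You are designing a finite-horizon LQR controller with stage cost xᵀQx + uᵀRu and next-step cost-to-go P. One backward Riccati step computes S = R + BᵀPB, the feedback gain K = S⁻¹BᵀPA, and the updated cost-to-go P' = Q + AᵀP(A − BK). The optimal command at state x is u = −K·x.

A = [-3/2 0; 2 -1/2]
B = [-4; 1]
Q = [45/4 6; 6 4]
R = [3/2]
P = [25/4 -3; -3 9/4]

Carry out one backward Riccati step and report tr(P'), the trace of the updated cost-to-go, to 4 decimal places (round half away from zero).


BᵀP = [-28.0000 14.2500]
S = R + BᵀPB = [3/2] + [126.2500] = [127.7500]
BᵀPA = [70.5000 -7.1250]
K = S⁻¹·BᵀPA = [0.5519 -0.0558]
A−BK = [0.7074 -0.2231; 1.4481 -0.4442]
AᵀP(A−BK) = [2.1564 -0.5680; -0.5680 0.1651]
P' = Q + AᵀP(A−BK) = [13.4064 5.4320; 5.4320 4.1651]
tr(P') = 17.5716

17.5716


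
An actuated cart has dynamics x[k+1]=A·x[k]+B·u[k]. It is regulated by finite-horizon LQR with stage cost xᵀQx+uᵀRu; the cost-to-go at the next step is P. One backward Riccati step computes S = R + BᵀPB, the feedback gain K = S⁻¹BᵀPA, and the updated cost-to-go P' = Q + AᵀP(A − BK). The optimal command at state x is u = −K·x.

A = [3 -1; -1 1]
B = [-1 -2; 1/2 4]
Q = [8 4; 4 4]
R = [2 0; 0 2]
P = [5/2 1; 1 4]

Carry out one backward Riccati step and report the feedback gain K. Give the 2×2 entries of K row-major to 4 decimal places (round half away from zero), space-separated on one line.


-1.3786 0.2913 -0.0995 0.2112

BᵀP = [-2.0000 1.0000; -1.0000 14.0000]
S = R + BᵀPB = [2 0; 0 2] + [2.5000 8.0000; 8.0000 58.0000] = [4.5000 8.0000; 8.0000 60.0000]
BᵀPA = [-7.0000 3.0000; -17.0000 15.0000]
K = S⁻¹·BᵀPA = [-1.3786 0.2913; -0.0995 0.2112]
A−BK = [1.4223 -0.2864; 0.0874 0.0097]
AᵀP(A−BK) = [9.1578 -1.8714; -1.8714 0.4587]
P' = Q + AᵀP(A−BK) = [17.1578 2.1286; 2.1286 4.4587]
tr(P') = 21.6165


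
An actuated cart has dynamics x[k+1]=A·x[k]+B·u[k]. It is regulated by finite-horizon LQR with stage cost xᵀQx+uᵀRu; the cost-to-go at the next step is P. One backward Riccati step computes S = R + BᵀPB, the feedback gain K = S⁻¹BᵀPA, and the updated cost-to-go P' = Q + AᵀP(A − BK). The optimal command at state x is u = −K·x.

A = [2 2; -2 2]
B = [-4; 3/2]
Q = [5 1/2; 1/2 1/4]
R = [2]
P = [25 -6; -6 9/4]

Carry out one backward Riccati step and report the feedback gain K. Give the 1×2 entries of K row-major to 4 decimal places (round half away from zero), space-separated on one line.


-0.5693 -0.3408

BᵀP = [-109.0000 27.3750]
S = R + BᵀPB = [2] + [477.0625] = [479.0625]
BᵀPA = [-272.7500 -163.2500]
K = S⁻¹·BᵀPA = [-0.5693 -0.3408]
A−BK = [-0.2774 0.6369; -1.1460 2.5112]
AᵀP(A−BK) = [1.7122 -1.9449; -1.9449 5.3693]
P' = Q + AᵀP(A−BK) = [6.7122 -1.4449; -1.4449 5.6193]
tr(P') = 12.3315


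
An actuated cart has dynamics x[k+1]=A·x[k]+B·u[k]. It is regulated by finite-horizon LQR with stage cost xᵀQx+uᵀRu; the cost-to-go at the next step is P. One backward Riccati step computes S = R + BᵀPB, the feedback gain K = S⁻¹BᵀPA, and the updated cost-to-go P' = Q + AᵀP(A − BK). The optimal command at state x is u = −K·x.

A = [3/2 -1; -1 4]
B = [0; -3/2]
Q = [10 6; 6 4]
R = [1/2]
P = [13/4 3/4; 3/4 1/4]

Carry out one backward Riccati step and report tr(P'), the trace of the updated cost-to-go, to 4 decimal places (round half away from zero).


BᵀP = [-1.1250 -0.3750]
S = R + BᵀPB = [1/2] + [0.5625] = [1.0625]
BᵀPA = [-1.3125 -0.3750]
K = S⁻¹·BᵀPA = [-1.2353 -0.3529]
A−BK = [1.5000 -1.0000; -2.8529 3.4706]
AᵀP(A−BK) = [3.6912 -1.0882; -1.0882 1.1176]
P' = Q + AᵀP(A−BK) = [13.6912 4.9118; 4.9118 5.1176]
tr(P') = 18.8088

18.8088


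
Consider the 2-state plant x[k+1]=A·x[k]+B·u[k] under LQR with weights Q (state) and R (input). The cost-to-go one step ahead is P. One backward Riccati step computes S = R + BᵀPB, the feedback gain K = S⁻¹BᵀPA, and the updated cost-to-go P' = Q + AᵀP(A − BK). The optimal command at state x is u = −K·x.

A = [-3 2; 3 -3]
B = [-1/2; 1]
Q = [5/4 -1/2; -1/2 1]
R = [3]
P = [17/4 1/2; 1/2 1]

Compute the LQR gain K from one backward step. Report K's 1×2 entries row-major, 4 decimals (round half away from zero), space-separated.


1.5616 -1.2055

BᵀP = [-1.6250 0.7500]
S = R + BᵀPB = [3] + [1.5625] = [4.5625]
BᵀPA = [7.1250 -5.5000]
K = S⁻¹·BᵀPA = [1.5616 -1.2055]
A−BK = [-2.2192 1.3973; 1.4384 -1.7945]
AᵀP(A−BK) = [27.1233 -18.4110; -18.4110 13.3699]
P' = Q + AᵀP(A−BK) = [28.3733 -18.9110; -18.9110 14.3699]
tr(P') = 42.7432


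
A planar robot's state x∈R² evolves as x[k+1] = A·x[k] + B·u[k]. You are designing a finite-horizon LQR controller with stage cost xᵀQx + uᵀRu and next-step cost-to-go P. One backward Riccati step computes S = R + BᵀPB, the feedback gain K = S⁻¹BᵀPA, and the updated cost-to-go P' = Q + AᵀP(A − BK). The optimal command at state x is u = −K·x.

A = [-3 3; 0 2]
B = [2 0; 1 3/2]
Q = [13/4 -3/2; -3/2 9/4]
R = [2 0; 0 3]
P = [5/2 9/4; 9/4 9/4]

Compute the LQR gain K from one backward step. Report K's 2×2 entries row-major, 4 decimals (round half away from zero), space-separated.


-0.8576 1.3344 -0.1788 0.4172

BᵀP = [7.2500 6.7500; 3.3750 3.3750]
S = R + BᵀPB = [2 0; 0 3] + [21.2500 10.1250; 10.1250 5.0625] = [23.2500 10.1250; 10.1250 8.0625]
BᵀPA = [-21.7500 35.2500; -10.1250 16.8750]
K = S⁻¹·BᵀPA = [-0.8576 1.3344; -0.1788 0.4172]
A−BK = [-1.2848 0.3311; 1.1258 0.0397]
AᵀP(A−BK) = [2.0364 -2.7517; -2.7517 4.4205]
P' = Q + AᵀP(A−BK) = [5.2864 -4.2517; -4.2517 6.6705]
tr(P') = 11.9570


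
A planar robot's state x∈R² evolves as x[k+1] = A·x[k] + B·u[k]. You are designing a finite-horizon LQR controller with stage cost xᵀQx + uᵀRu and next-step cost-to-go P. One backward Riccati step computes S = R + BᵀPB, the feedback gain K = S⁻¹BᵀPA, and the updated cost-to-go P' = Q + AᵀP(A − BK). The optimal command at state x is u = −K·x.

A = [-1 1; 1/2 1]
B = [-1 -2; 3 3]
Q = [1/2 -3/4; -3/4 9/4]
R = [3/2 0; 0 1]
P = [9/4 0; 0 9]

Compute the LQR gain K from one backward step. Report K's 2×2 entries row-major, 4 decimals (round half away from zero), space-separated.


BᵀP = [-2.2500 27.0000; -4.5000 27.0000]
S = R + BᵀPB = [3/2 0; 0 1] + [83.2500 85.5000; 85.5000 90.0000] = [84.7500 85.5000; 85.5000 91.0000]
BᵀPA = [15.7500 24.7500; 18.0000 22.5000]
K = S⁻¹·BᵀPA = [-0.2631 0.8172; 0.4450 -0.5205]
A−BK = [-0.3731 0.7761; -0.0457 0.1101]
AᵀP(A−BK) = [0.6339 -1.2509; -1.2509 2.7369]
P' = Q + AᵀP(A−BK) = [1.1339 -2.0009; -2.0009 4.9869]
tr(P') = 6.1208

-0.2631 0.8172 0.4450 -0.5205


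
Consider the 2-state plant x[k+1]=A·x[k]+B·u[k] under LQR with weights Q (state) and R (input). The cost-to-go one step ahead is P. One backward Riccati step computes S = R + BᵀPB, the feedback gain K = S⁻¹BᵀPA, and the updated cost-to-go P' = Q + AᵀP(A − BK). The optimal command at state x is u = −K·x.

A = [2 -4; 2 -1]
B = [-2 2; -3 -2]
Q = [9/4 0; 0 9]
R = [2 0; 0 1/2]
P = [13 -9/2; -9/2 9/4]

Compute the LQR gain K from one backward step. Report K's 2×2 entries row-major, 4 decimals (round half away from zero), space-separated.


-0.6614 0.8367 0.2409 -1.0443

BᵀP = [-12.5000 2.2500; 35.0000 -13.5000]
S = R + BᵀPB = [2 0; 0 1/2] + [18.2500 -29.5000; -29.5000 97.0000] = [20.2500 -29.5000; -29.5000 97.5000]
BᵀPA = [-20.5000 47.7500; 43.0000 -126.5000]
K = S⁻¹·BᵀPA = [-0.6614 0.8367; 0.2409 -1.0443]
A−BK = [0.1954 -0.2380; 0.4977 -0.5783]
AᵀP(A−BK) = [1.0823 -1.4432; -1.4432 2.1956]
P' = Q + AᵀP(A−BK) = [3.3323 -1.4432; -1.4432 11.1956]
tr(P') = 14.5279


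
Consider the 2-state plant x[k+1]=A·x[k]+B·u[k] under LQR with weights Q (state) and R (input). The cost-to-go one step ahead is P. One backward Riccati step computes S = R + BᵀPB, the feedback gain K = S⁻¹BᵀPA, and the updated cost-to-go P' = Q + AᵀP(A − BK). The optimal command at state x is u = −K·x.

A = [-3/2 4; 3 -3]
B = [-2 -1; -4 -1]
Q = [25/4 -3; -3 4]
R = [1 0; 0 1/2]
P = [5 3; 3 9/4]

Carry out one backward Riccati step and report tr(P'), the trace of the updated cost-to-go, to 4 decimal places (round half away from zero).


BᵀP = [-22.0000 -15.0000; -8.0000 -5.2500]
S = R + BᵀPB = [1 0; 0 1/2] + [104.0000 37.0000; 37.0000 13.2500] = [105.0000 37.0000; 37.0000 13.7500]
BᵀPA = [-12.0000 -43.0000; -3.7500 -16.2500]
K = S⁻¹·BᵀPA = [-0.3512 0.1338; 0.6722 -1.5418]
A−BK = [-1.5301 2.7258; 2.2676 -4.0067]
AᵀP(A−BK) = [2.8069 -4.9264; -4.9264 8.9482]
P' = Q + AᵀP(A−BK) = [9.0569 -7.9264; -7.9264 12.9482]
tr(P') = 22.0050

22.0050


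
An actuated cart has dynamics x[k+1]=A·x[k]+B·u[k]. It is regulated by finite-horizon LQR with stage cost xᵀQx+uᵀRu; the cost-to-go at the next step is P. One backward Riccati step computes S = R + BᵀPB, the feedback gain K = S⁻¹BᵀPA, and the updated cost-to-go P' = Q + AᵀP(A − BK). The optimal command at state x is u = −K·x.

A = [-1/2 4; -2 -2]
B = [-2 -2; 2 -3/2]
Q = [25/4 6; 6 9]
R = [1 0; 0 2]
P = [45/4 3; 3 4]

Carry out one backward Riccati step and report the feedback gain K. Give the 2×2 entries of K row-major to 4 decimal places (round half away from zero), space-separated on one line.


BᵀP = [-16.5000 2.0000; -27.0000 -12.0000]
S = R + BᵀPB = [1 0; 0 2] + [37.0000 30.0000; 30.0000 72.0000] = [38.0000 30.0000; 30.0000 74.0000]
BᵀPA = [4.2500 -70.0000; 37.5000 -84.0000]
K = S⁻¹·BᵀPA = [-0.4239 -1.3912; 0.6786 -0.5711]
A−BK = [0.0094 0.0753; -0.1343 -0.0743]
AᵀP(A−BK) = [1.1663 -0.1700; -0.1700 2.6402]
P' = Q + AᵀP(A−BK) = [7.4163 5.8300; 5.8300 11.6402]
tr(P') = 19.0564

-0.4239 -1.3912 0.6786 -0.5711


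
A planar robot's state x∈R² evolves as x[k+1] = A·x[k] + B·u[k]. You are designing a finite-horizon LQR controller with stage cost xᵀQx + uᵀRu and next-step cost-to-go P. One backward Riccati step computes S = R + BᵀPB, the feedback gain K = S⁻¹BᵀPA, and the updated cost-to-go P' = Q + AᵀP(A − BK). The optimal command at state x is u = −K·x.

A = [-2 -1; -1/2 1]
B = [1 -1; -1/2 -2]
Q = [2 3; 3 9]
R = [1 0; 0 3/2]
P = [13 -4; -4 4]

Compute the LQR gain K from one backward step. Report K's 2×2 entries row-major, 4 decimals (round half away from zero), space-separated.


BᵀP = [15.0000 -6.0000; -5.0000 -4.0000]
S = R + BᵀPB = [1 0; 0 3/2] + [18.0000 -3.0000; -3.0000 13.0000] = [19.0000 -3.0000; -3.0000 14.5000]
BᵀPA = [-27.0000 -21.0000; 12.0000 1.0000]
K = S⁻¹·BᵀPA = [-1.3340 -1.1313; 0.5516 -0.1651]
A−BK = [-0.1144 -0.0338; -0.0638 0.1041]
AᵀP(A−BK) = [2.3640 1.4353; 1.4353 1.4071]
P' = Q + AᵀP(A−BK) = [4.3640 4.4353; 4.4353 10.4071]
tr(P') = 14.7711

-1.3340 -1.1313 0.5516 -0.1651


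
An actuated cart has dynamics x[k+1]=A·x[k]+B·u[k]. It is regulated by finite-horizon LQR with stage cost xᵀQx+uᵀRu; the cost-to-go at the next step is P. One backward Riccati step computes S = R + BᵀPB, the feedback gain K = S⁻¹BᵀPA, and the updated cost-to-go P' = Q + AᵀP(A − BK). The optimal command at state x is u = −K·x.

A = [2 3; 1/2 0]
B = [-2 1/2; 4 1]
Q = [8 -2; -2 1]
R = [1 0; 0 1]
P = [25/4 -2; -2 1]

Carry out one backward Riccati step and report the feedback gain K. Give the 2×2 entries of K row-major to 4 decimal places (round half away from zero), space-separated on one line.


BᵀP = [-20.5000 8.0000; 1.1250 0.0000]
S = R + BᵀPB = [1 0; 0 1] + [73.0000 -2.2500; -2.2500 0.5625] = [74.0000 -2.2500; -2.2500 1.5625]
BᵀPA = [-37.0000 -61.5000; 2.2500 3.3750]
K = S⁻¹·BᵀPA = [-0.4771 -0.8005; 0.7530 1.0073]
A−BK = [0.6693 0.8954; 1.6555 2.1945]
AᵀP(A−BK) = [1.9029 2.6167; 2.6167 3.6224]
P' = Q + AᵀP(A−BK) = [9.9029 0.6167; 0.6167 4.6224]
tr(P') = 14.5253

-0.4771 -0.8005 0.7530 1.0073


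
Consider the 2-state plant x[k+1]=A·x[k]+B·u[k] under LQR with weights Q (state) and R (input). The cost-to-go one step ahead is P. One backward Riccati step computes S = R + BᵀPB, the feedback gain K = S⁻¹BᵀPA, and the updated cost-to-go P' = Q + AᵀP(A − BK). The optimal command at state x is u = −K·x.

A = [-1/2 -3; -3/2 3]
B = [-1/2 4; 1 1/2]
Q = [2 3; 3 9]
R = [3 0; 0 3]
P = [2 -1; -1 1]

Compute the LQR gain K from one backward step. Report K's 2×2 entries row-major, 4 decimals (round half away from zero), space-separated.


BᵀP = [-2.0000 1.5000; 7.5000 -3.5000]
S = R + BᵀPB = [3 0; 0 3] + [2.5000 -7.2500; -7.2500 28.2500] = [5.5000 -7.2500; -7.2500 31.2500]
BᵀPA = [-1.2500 10.5000; 1.5000 -33.0000]
K = S⁻¹·BᵀPA = [-0.2362 0.7449; -0.0068 -0.8832]
A−BK = [-0.5909 0.9052; -1.2603 2.6967]
AᵀP(A−BK) = [0.9649 -2.2441; -2.2441 8.0335]
P' = Q + AᵀP(A−BK) = [2.9649 0.7559; 0.7559 17.0335]
tr(P') = 19.9984

-0.2362 0.7449 -0.0068 -0.8832


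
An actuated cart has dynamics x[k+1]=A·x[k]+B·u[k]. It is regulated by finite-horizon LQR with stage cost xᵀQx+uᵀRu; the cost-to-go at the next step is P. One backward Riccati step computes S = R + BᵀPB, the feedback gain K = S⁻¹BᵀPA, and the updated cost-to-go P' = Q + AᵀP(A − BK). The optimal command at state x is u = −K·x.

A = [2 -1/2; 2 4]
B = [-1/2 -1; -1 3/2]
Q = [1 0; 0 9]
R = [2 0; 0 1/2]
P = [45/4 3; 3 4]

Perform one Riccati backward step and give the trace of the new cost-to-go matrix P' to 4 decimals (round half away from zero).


30.4160

BᵀP = [-8.6250 -5.5000; -6.7500 3.0000]
S = R + BᵀPB = [2 0; 0 1/2] + [9.8125 0.3750; 0.3750 11.2500] = [11.8125 0.3750; 0.3750 11.7500]
BᵀPA = [-28.2500 -17.6875; -7.5000 15.3750]
K = S⁻¹·BᵀPA = [-2.3737 -1.5405; -0.5625 1.3577]
A−BK = [0.2506 0.0874; 0.4701 0.4230]
AᵀP(A−BK) = [13.7246 8.4147; 8.4147 6.6915]
P' = Q + AᵀP(A−BK) = [14.7246 8.4147; 8.4147 15.6915]
tr(P') = 30.4160


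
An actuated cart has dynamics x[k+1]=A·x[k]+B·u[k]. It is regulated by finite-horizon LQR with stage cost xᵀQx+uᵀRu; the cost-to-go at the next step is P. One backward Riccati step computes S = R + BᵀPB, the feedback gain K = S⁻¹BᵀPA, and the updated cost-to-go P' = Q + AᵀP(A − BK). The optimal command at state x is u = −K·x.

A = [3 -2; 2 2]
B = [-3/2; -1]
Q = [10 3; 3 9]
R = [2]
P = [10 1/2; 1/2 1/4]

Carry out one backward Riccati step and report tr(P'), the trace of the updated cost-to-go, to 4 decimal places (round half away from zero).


BᵀP = [-15.5000 -1.0000]
S = R + BᵀPB = [2] + [24.2500] = [26.2500]
BᵀPA = [-48.5000 29.0000]
K = S⁻¹·BᵀPA = [-1.8476 1.1048]
A−BK = [0.2286 -0.3429; 0.1524 3.1048]
AᵀP(A−BK) = [7.3905 -4.4190; -4.4190 4.9619]
P' = Q + AᵀP(A−BK) = [17.3905 -1.4190; -1.4190 13.9619]
tr(P') = 31.3524

31.3524


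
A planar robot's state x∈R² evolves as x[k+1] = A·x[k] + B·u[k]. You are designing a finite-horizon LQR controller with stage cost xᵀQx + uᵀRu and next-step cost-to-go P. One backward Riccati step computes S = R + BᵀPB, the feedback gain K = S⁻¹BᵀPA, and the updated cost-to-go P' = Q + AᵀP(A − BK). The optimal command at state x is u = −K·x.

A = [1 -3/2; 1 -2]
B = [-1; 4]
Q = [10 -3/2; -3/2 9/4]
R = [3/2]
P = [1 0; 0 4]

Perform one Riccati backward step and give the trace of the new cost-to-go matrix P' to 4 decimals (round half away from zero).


BᵀP = [-1.0000 16.0000]
S = R + BᵀPB = [3/2] + [65.0000] = [66.5000]
BᵀPA = [15.0000 -30.5000]
K = S⁻¹·BᵀPA = [0.2256 -0.4586]
A−BK = [1.2256 -1.9586; 0.0977 -0.1654]
AᵀP(A−BK) = [1.6165 -2.6203; -2.6203 4.2613]
P' = Q + AᵀP(A−BK) = [11.6165 -4.1203; -4.1203 6.5113]
tr(P') = 18.1278

18.1278


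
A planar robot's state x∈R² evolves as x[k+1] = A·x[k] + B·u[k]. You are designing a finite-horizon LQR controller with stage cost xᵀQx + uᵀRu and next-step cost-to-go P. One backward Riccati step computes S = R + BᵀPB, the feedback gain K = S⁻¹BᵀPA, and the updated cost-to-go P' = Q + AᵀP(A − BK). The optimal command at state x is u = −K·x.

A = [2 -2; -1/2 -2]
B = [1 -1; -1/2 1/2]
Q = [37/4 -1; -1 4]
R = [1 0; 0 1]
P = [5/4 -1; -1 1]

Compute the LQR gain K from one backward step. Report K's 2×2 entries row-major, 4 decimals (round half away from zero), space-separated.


0.7083 -0.0833 -0.7083 0.0833

BᵀP = [1.7500 -1.5000; -1.7500 1.5000]
S = R + BᵀPB = [1 0; 0 1] + [2.5000 -2.5000; -2.5000 2.5000] = [3.5000 -2.5000; -2.5000 3.5000]
BᵀPA = [4.2500 -0.5000; -4.2500 0.5000]
K = S⁻¹·BᵀPA = [0.7083 -0.0833; -0.7083 0.0833]
A−BK = [0.5833 -1.8333; 0.2083 -2.0833]
AᵀP(A−BK) = [1.2292 -0.2917; -0.2917 0.9167]
P' = Q + AᵀP(A−BK) = [10.4792 -1.2917; -1.2917 4.9167]
tr(P') = 15.3958


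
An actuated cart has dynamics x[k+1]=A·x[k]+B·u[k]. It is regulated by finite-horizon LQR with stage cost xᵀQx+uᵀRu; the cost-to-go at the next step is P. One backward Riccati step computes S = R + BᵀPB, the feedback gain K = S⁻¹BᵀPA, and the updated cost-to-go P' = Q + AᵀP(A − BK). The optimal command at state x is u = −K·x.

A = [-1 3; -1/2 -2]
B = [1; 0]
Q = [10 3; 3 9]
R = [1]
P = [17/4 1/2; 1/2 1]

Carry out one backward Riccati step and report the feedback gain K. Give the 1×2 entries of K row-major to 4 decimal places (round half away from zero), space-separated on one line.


-0.8571 2.2381

BᵀP = [4.2500 0.5000]
S = R + BᵀPB = [1] + [4.2500] = [5.2500]
BᵀPA = [-4.5000 11.7500]
K = S⁻¹·BᵀPA = [-0.8571 2.2381]
A−BK = [-0.1429 0.7619; -0.5000 -2.0000]
AᵀP(A−BK) = [1.1429 -1.4286; -1.4286 9.9524]
P' = Q + AᵀP(A−BK) = [11.1429 1.5714; 1.5714 18.9524]
tr(P') = 30.0952


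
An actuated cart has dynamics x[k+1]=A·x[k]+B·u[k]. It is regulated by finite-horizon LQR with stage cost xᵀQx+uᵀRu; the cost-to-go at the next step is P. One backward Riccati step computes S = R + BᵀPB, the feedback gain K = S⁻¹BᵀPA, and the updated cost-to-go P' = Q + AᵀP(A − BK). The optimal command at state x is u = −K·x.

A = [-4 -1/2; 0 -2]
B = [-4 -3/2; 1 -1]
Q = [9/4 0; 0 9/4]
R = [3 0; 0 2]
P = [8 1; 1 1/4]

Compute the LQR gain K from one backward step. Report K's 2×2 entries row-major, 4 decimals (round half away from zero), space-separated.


0.7930 0.0947 0.5228 0.2254

BᵀP = [-31.0000 -3.7500; -13.0000 -1.7500]
S = R + BᵀPB = [3 0; 0 2] + [120.2500 50.2500; 50.2500 21.2500] = [123.2500 50.2500; 50.2500 23.2500]
BᵀPA = [124.0000 23.0000; 52.0000 10.0000]
K = S⁻¹·BᵀPA = [0.7930 0.0947; 0.5228 0.2254]
A−BK = [-0.0441 0.2170; -0.2702 -1.8693]
AᵀP(A−BK) = [2.4905 0.5345; 0.5345 0.5675]
P' = Q + AᵀP(A−BK) = [4.7405 0.5345; 0.5345 2.8175]
tr(P') = 7.5580


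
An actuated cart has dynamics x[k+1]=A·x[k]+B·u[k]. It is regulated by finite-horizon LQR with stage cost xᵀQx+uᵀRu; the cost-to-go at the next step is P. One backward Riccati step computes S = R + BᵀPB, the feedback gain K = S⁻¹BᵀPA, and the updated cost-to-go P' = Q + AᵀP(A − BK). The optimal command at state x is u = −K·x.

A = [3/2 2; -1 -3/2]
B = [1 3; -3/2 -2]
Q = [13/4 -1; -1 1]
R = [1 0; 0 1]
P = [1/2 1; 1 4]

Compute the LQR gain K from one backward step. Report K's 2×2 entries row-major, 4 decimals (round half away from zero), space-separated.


0.1573 0.3034 0.3315 0.4607

BᵀP = [-1.0000 -5.0000; -0.5000 -5.0000]
S = R + BᵀPB = [1 0; 0 1] + [6.5000 7.0000; 7.0000 8.5000] = [7.5000 7.0000; 7.0000 9.5000]
BᵀPA = [3.5000 5.5000; 4.2500 6.5000]
K = S⁻¹·BᵀPA = [0.1573 0.3034; 0.3315 0.4607]
A−BK = [0.3483 0.3146; -0.1011 -0.1236]
AᵀP(A−BK) = [0.1657 0.2303; 0.2303 0.3371]
P' = Q + AᵀP(A−BK) = [3.4157 -0.7697; -0.7697 1.3371]
tr(P') = 4.7528


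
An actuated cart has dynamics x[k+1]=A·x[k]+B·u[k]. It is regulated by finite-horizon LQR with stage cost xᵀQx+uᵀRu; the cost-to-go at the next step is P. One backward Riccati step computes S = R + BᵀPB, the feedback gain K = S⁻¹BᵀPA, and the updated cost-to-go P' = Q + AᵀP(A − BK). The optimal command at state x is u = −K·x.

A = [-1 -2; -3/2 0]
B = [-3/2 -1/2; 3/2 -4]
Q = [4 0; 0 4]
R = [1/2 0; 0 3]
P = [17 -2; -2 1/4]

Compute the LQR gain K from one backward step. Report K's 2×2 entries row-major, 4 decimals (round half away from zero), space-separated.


BᵀP = [-28.5000 3.3750; -0.5000 0.0000]
S = R + BᵀPB = [1/2 0; 0 3] + [47.8125 0.7500; 0.7500 0.2500] = [48.3125 0.7500; 0.7500 3.2500]
BᵀPA = [23.4375 57.0000; 0.5000 1.0000]
K = S⁻¹·BᵀPA = [0.4845 1.1793; 0.0420 0.0356]
A−BK = [-0.2523 -0.2133; -2.0585 -1.6267]
AᵀP(A−BK) = [0.1867 0.3432; 0.3432 0.7462]
P' = Q + AᵀP(A−BK) = [4.1867 0.3432; 0.3432 4.7462]
tr(P') = 8.9329

0.4845 1.1793 0.0420 0.0356


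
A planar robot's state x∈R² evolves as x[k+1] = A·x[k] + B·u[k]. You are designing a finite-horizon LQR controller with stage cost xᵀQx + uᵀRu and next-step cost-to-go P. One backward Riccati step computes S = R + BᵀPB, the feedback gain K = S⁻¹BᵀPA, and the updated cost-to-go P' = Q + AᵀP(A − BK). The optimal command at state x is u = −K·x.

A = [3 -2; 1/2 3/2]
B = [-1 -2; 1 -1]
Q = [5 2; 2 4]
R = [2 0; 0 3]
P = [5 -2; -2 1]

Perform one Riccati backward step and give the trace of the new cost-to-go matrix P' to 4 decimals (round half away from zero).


16.5563

BᵀP = [-7.0000 3.0000; -8.0000 3.0000]
S = R + BᵀPB = [2 0; 0 3] + [10.0000 11.0000; 11.0000 13.0000] = [12.0000 11.0000; 11.0000 16.0000]
BᵀPA = [-19.5000 18.5000; -22.5000 20.5000]
K = S⁻¹·BᵀPA = [-0.9085 0.9930; -0.7817 0.5986]
A−BK = [0.5282 0.1901; 0.6268 1.1056]
AᵀP(A−BK) = [3.9472 -3.4190; -3.4190 3.6092]
P' = Q + AᵀP(A−BK) = [8.9472 -1.4190; -1.4190 7.6092]
tr(P') = 16.5563


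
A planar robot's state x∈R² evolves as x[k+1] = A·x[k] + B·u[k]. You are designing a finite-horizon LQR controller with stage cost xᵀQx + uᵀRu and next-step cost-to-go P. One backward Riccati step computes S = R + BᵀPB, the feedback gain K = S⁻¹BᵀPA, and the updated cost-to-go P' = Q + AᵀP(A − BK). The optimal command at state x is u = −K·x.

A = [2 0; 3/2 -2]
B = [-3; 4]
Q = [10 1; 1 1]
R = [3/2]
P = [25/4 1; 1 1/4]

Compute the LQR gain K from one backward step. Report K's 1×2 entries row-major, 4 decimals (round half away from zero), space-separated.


BᵀP = [-14.7500 -2.0000]
S = R + BᵀPB = [3/2] + [36.2500] = [37.7500]
BᵀPA = [-32.5000 4.0000]
K = S⁻¹·BᵀPA = [-0.8609 0.1060]
A−BK = [-0.5828 0.3179; 4.9437 -2.4238]
AᵀP(A−BK) = [3.5824 -1.3063; -1.3063 0.5762]
P' = Q + AᵀP(A−BK) = [13.5824 -0.3063; -0.3063 1.5762]
tr(P') = 15.1585

-0.8609 0.1060


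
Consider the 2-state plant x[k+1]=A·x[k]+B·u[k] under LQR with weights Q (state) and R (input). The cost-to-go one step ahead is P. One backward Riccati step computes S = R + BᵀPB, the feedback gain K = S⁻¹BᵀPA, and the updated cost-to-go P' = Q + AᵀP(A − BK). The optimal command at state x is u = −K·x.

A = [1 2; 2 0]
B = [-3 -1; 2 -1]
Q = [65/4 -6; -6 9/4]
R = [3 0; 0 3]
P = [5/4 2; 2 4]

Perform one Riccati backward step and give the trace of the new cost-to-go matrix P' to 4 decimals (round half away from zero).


25.8741

BᵀP = [0.2500 2.0000; -3.2500 -6.0000]
S = R + BᵀPB = [3 0; 0 3] + [3.2500 -2.2500; -2.2500 9.2500] = [6.2500 -2.2500; -2.2500 12.2500]
BᵀPA = [4.2500 0.5000; -15.2500 -6.5000]
K = S⁻¹·BᵀPA = [0.2483 -0.1189; -1.1993 -0.5524]
A−BK = [0.5455 1.0909; 0.3042 -0.3147]
AᵀP(A−BK) = [5.9056 2.5804; 2.5804 1.4685]
P' = Q + AᵀP(A−BK) = [22.1556 -3.4196; -3.4196 3.7185]
tr(P') = 25.8741


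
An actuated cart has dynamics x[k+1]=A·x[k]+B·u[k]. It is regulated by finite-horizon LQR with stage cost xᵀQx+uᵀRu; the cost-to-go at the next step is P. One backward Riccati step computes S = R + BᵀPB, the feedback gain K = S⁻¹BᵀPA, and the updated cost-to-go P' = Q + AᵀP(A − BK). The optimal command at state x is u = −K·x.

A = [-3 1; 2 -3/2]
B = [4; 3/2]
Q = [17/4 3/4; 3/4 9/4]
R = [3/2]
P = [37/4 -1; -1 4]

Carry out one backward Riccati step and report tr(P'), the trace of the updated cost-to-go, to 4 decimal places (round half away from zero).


60.0751

BᵀP = [35.5000 2.0000]
S = R + BᵀPB = [3/2] + [145.0000] = [146.5000]
BᵀPA = [-102.5000 32.5000]
K = S⁻¹·BᵀPA = [-0.6997 0.2218]
A−BK = [-0.2014 0.1126; 3.0495 -1.8328]
AᵀP(A−BK) = [39.5350 -23.5111; -23.5111 14.0401]
P' = Q + AᵀP(A−BK) = [43.7850 -22.7611; -22.7611 16.2901]
tr(P') = 60.0751


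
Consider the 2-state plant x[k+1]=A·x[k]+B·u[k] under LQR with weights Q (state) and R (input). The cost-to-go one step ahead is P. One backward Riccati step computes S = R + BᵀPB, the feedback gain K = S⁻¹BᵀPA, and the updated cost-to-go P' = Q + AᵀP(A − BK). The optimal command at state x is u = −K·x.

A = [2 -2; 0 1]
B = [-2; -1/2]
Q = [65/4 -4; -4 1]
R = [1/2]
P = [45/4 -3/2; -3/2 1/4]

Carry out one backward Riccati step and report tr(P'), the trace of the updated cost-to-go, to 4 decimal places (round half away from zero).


18.5128

BᵀP = [-21.7500 2.8750]
S = R + BᵀPB = [1/2] + [42.0625] = [42.5625]
BᵀPA = [-43.5000 46.3750]
K = S⁻¹·BᵀPA = [-1.0220 1.0896]
A−BK = [-0.0441 0.1791; -0.5110 1.5448]
AᵀP(A−BK) = [0.5419 -0.6035; -0.6035 0.7210]
P' = Q + AᵀP(A−BK) = [16.7919 -4.6035; -4.6035 1.7210]
tr(P') = 18.5128


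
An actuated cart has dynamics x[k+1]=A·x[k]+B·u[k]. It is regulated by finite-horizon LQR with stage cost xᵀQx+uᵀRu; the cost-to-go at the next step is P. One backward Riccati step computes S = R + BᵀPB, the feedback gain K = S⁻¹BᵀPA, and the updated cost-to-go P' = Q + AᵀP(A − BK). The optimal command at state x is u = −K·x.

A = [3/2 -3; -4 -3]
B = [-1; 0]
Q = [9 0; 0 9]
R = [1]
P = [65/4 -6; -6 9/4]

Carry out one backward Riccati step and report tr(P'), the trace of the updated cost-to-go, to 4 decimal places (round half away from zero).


30.5870

BᵀP = [-16.2500 6.0000]
S = R + BᵀPB = [1] + [16.2500] = [17.2500]
BᵀPA = [-48.3750 30.7500]
K = S⁻¹·BᵀPA = [-2.8043 1.7826]
A−BK = [-1.3043 -1.2174; -4.0000 -3.0000]
AᵀP(A−BK) = [8.9022 -4.8913; -4.8913 3.6848]
P' = Q + AᵀP(A−BK) = [17.9022 -4.8913; -4.8913 12.6848]
tr(P') = 30.5870


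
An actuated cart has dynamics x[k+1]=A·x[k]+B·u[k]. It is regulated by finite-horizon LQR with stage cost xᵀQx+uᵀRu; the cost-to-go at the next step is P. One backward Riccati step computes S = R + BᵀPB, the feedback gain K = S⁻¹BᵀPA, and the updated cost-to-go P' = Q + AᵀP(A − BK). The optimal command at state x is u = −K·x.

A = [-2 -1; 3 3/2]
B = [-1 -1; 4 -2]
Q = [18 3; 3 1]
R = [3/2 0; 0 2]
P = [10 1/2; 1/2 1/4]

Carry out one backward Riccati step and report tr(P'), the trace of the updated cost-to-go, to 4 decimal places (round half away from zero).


22.9132

BᵀP = [-8.0000 0.5000; -11.0000 -1.0000]
S = R + BᵀPB = [3/2 0; 0 2] + [10.0000 7.0000; 7.0000 13.0000] = [11.5000 7.0000; 7.0000 15.0000]
BᵀPA = [17.5000 8.7500; 19.0000 9.5000]
K = S⁻¹·BᵀPA = [1.0486 0.5243; 0.7773 0.3887]
A−BK = [-0.1741 -0.0870; 0.3603 0.1802]
AᵀP(A−BK) = [3.1306 1.5653; 1.5653 0.7826]
P' = Q + AᵀP(A−BK) = [21.1306 4.5653; 4.5653 1.7826]
tr(P') = 22.9132
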